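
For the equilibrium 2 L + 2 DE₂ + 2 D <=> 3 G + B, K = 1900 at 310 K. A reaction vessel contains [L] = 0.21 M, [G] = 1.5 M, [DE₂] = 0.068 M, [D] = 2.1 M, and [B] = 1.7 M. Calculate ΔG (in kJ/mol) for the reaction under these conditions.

Q = [G]³·[B] / ([L]²·[DE₂]²·[D]²) = (1.5)³·(1.7) / ((0.21)²·(0.068)²·(2.1)²) = 6380
ΔG = RT ln(Q/K) = (8.314 J mol⁻¹ K⁻¹)(310 K) × ln(6380/1900)
   = (2.577 kJ/mol)(1.211) = 3.12 kJ/mol
ΔG > 0, so the forward reaction is non-spontaneous (proceeds in reverse).

ΔG = 3.12 kJ/mol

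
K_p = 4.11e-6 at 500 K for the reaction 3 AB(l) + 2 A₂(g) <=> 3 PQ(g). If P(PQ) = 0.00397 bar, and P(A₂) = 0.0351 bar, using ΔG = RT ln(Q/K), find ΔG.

(AB is a pure liquid — omitted from Q_p.)
Q_p = P(PQ)³ / P(A₂)² = (0.00397)³ / (0.0351)² = 5.08e-5
ΔG = RT ln(Q_p/K_p) = (8.314 J mol⁻¹ K⁻¹)(500 K) × ln(5.08e-5/4.11e-6)
   = (4.157 kJ/mol)(2.514) = 10.5 kJ/mol
ΔG > 0, so the forward reaction is non-spontaneous (proceeds in reverse).

ΔG = 10.5 kJ/mol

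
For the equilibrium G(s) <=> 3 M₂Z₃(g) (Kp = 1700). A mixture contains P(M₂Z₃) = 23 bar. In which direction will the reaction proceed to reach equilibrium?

(G is a pure solid — omitted from Qp.)
Qp = P(M₂Z₃)³ = (23)³ = 12000
Qp = 12000 > Kp = 1700, so the reverse reaction proceeds.

reverse (toward reactants)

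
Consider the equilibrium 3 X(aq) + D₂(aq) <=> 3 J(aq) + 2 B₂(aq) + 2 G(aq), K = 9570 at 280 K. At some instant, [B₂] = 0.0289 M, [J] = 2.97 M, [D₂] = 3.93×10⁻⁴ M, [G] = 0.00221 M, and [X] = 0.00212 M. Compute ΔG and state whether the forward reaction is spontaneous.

Q = [J]³·[B₂]²·[G]² / ([X]³·[D₂]) = (2.97)³·(0.0289)²·(0.00221)² / ((0.00212)³·(3.93×10⁻⁴)) = 28500
ΔG = RT ln(Q/K) = (8.314 J mol⁻¹ K⁻¹)(280 K) × ln(28500/9570)
   = (2.328 kJ/mol)(1.091) = 2.54 kJ/mol
ΔG > 0, so the forward reaction is non-spontaneous (proceeds in reverse).

ΔG = 2.54 kJ/mol; the forward reaction is non-spontaneous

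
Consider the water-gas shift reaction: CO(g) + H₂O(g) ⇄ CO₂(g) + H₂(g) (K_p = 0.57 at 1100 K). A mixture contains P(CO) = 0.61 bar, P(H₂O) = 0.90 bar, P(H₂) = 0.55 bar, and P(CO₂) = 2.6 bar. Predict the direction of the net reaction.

Q_p = P(CO₂)·P(H₂) / (P(CO)·P(H₂O)) = (2.6)·(0.55) / ((0.61)·(0.90)) = 2.6
Q_p = 2.6 > K_p = 0.57, so the reverse reaction proceeds.

toward reactants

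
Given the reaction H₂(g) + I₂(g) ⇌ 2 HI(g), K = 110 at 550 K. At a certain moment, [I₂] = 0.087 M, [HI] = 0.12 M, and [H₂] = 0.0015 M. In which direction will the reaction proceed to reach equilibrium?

neither direction; the system is at equilibrium

Q = [HI]² / ([H₂]·[I₂]) = (0.12)² / ((0.0015)·(0.087)) = 110
Q = 110 = K, so the system is already at equilibrium.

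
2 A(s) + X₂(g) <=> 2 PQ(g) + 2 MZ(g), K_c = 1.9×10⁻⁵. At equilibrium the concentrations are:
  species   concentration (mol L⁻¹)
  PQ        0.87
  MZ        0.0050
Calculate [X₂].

(A is a pure solid — omitted from K_c.)
At equilibrium, K_c = [PQ]²·[MZ]² / [X₂] = 1.9×10⁻⁵.
(0.87)²·(0.0050)² / ([X₂]) = 1.9×10⁻⁵
[X₂] = 0.996 = 1.0 mol L⁻¹

[X₂] = 1.0 mol L⁻¹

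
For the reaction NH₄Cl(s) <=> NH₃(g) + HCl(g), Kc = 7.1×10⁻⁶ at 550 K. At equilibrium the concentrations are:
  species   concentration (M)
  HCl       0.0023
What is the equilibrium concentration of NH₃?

[NH₃] = 0.0031 M

(NH₄Cl is a pure solid — omitted from Kc.)
At equilibrium, Kc = [NH₃]·[HCl] = 7.1×10⁻⁶.
([NH₃])·(0.0023) = 7.1×10⁻⁶
[NH₃] = 0.00309 = 0.0031 M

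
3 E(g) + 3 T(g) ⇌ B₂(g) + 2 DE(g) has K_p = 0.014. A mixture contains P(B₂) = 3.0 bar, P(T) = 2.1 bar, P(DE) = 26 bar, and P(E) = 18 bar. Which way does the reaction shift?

reverse (toward reactants)

Q_p = P(B₂)·P(DE)² / (P(E)³·P(T)³) = (3.0)·(26)² / ((18)³·(2.1)³) = 0.038
Q_p = 0.038 > K_p = 0.014, so the reverse reaction proceeds.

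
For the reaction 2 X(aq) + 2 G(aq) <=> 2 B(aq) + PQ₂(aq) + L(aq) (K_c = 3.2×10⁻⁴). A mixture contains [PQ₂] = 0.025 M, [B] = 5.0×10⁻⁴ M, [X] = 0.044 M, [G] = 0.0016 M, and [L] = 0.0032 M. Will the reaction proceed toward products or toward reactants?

Q_c = [B]²·[PQ₂]·[L] / ([X]²·[G]²) = (5.0×10⁻⁴)²·(0.025)·(0.0032) / ((0.044)²·(0.0016)²) = 0.0040
Q_c = 0.0040 > K_c = 3.2×10⁻⁴, so the reverse reaction proceeds.

in the reverse direction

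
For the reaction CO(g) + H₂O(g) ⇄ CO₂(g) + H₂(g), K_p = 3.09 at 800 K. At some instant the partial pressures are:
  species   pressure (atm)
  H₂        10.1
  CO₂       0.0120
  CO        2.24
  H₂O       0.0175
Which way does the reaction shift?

no net change (already at equilibrium)

Q_p = P(CO₂)·P(H₂) / (P(CO)·P(H₂O)) = (0.0120)·(10.1) / ((2.24)·(0.0175)) = 3.09
Q_p = 3.09 = K_p, so the system is already at equilibrium.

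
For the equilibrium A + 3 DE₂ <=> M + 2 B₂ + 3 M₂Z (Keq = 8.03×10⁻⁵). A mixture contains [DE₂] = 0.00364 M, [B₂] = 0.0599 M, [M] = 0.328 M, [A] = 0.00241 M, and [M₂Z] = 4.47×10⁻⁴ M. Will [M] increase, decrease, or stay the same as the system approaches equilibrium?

decrease

Q = [M]·[B₂]²·[M₂Z]³ / ([A]·[DE₂]³) = (0.328)·(0.0599)²·(4.47×10⁻⁴)³ / ((0.00241)·(0.00364)³) = 9.04×10⁻⁴
Q = 9.04×10⁻⁴ > Keq = 8.03×10⁻⁵: net reverse reaction.
M is a product, so it decreases.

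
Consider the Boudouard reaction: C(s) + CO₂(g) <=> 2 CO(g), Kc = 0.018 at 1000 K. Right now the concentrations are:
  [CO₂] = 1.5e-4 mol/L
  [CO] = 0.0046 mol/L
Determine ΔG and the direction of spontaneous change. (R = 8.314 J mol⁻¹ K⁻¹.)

ΔG = 17.1 kJ/mol; the forward reaction is non-spontaneous

(C is a pure solid — omitted from Qc.)
Qc = [CO]² / [CO₂] = (0.0046)² / (1.5e-4) = 0.141
ΔG = RT ln(Qc/Kc) = (8.314 J mol⁻¹ K⁻¹)(1000 K) × ln(0.141/0.018)
   = (8.314 kJ/mol)(2.058) = 17.1 kJ/mol
ΔG > 0, so the forward reaction is non-spontaneous (proceeds in reverse).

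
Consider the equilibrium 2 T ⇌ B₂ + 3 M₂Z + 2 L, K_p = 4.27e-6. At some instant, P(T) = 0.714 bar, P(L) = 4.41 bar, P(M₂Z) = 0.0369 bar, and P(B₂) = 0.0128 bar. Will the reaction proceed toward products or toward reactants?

Q_p = P(B₂)·P(M₂Z)³·P(L)² / P(T)² = (0.0128)·(0.0369)³·(4.41)² / (0.714)² = 2.45e-5
Q_p = 2.45e-5 > K_p = 4.27e-6, so the reverse reaction proceeds.

toward reactants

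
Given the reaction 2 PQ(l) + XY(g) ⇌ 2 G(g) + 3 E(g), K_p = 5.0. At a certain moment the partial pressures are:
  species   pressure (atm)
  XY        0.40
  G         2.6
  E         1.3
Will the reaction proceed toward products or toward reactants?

reverse (toward reactants)

(PQ is a pure liquid — omitted from Q_p.)
Q_p = P(G)²·P(E)³ / P(XY) = (2.6)²·(1.3)³ / (0.40) = 37
Q_p = 37 > K_p = 5.0, so the reverse reaction proceeds.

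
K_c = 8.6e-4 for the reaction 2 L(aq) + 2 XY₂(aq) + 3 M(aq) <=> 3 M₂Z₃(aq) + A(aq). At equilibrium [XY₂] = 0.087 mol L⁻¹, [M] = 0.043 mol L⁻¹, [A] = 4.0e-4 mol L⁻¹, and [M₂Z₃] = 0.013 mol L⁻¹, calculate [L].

[L] = 1.3 mol L⁻¹

At equilibrium, K_c = [M₂Z₃]³·[A] / ([L]²·[XY₂]²·[M]³) = 8.6e-4.
(0.013)³·(4.0e-4) / (([L])²·(0.087)²·(0.043)³) = 8.6e-4
[L]² = 1.70 ⇒ [L] = 1.3 mol L⁻¹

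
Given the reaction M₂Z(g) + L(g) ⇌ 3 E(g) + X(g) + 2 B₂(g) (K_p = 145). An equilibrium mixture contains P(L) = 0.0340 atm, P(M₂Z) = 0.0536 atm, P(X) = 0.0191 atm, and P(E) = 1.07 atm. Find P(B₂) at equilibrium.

At equilibrium, K_p = P(E)³·P(X)·P(B₂)² / (P(M₂Z)·P(L)) = 145.
(1.07)³·(0.0191)·(P(B₂))² / ((0.0536)·(0.0340)) = 145
P(B₂)² = 11.3 ⇒ P(B₂) = 3.36 atm

P(B₂) = 3.36 atm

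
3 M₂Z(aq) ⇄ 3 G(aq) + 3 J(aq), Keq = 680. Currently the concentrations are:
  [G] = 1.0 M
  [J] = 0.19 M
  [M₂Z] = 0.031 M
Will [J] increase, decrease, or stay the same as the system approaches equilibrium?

increase

Q = [G]³·[J]³ / [M₂Z]³ = (1.0)³·(0.19)³ / (0.031)³ = 230
Q = 230 < Keq = 680: net forward reaction.
J is a product, so it increases.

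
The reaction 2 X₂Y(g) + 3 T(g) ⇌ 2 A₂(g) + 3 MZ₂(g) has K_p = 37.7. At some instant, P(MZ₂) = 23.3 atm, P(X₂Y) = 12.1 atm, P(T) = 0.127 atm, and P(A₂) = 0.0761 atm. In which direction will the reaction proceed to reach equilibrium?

Q_p = P(A₂)²·P(MZ₂)³ / (P(X₂Y)²·P(T)³) = (0.0761)²·(23.3)³ / ((12.1)²·(0.127)³) = 244
Q_p = 244 > K_p = 37.7, so the reverse reaction proceeds.

in the reverse direction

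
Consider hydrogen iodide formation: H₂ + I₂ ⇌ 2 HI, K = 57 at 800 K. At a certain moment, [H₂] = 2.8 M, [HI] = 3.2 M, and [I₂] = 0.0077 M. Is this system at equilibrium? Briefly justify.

Q = [HI]² / ([H₂]·[I₂]) = (3.2)² / ((2.8)·(0.0077)) = 470
Q = 470 > K = 57: net reverse reaction.

no; Q > K, reaction proceeds in reverse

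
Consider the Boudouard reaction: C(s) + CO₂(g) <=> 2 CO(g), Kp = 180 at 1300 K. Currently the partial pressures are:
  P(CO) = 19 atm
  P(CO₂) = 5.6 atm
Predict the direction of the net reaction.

(C is a pure solid — omitted from Qp.)
Qp = P(CO)² / P(CO₂) = (19)² / (5.6) = 64
Qp = 64 < Kp = 180, so the forward reaction proceeds.

forward (toward products)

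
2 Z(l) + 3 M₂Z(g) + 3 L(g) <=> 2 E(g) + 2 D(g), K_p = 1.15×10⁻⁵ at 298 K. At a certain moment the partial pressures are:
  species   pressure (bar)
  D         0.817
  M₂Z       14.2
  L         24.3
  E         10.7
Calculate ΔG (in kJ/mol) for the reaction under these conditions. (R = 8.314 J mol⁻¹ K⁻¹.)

ΔG = -4.51 kJ/mol

(Z is a pure liquid — omitted from Q_p.)
Q_p = P(E)²·P(D)² / (P(M₂Z)³·P(L)³) = (10.7)²·(0.817)² / ((14.2)³·(24.3)³) = 1.86×10⁻⁶
ΔG = RT ln(Q_p/K_p) = (8.314 J mol⁻¹ K⁻¹)(298 K) × ln(1.86×10⁻⁶/1.15×10⁻⁵)
   = (2.478 kJ/mol)(-1.822) = -4.51 kJ/mol
ΔG < 0, so the forward reaction is spontaneous (proceeds forward).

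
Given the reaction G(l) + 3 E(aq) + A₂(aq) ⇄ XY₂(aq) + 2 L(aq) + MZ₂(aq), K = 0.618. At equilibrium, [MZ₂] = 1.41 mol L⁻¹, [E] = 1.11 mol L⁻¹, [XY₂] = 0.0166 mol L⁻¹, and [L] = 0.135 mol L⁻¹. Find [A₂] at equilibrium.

(G is a pure liquid — omitted from K.)
At equilibrium, K = [XY₂]·[L]²·[MZ₂] / ([E]³·[A₂]) = 0.618.
(0.0166)·(0.135)²·(1.41) / ((1.11)³·([A₂])) = 0.618
[A₂] = 5.05e-4 mol L⁻¹

[A₂] = 5.05e-4 mol L⁻¹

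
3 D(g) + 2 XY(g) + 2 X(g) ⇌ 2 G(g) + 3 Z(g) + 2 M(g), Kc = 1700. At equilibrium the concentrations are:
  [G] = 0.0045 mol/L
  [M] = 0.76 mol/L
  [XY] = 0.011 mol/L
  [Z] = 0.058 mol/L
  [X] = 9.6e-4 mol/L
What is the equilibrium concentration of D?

[D] = 0.23 mol/L

At equilibrium, Kc = [G]²·[Z]³·[M]² / ([D]³·[XY]²·[X]²) = 1700.
(0.0045)²·(0.058)³·(0.76)² / (([D])³·(0.011)²·(9.6e-4)²) = 1700
[D]³ = 0.0120 ⇒ [D] = 0.23 mol/L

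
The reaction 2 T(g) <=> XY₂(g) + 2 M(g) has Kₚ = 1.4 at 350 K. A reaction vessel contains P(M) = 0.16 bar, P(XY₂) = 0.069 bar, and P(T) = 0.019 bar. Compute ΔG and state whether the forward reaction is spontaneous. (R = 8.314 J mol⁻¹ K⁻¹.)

ΔG = 3.64 kJ/mol; the forward reaction is non-spontaneous

Qₚ = P(XY₂)·P(M)² / P(T)² = (0.069)·(0.16)² / (0.019)² = 4.89
ΔG = RT ln(Qₚ/Kₚ) = (8.314 J mol⁻¹ K⁻¹)(350 K) × ln(4.89/1.4)
   = (2.910 kJ/mol)(1.251) = 3.64 kJ/mol
ΔG > 0, so the forward reaction is non-spontaneous (proceeds in reverse).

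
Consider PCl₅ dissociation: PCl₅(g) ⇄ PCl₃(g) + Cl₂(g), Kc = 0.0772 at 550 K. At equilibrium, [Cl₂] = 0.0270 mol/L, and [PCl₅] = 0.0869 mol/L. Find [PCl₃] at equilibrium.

[PCl₃] = 0.248 mol/L

At equilibrium, Kc = [PCl₃]·[Cl₂] / [PCl₅] = 0.0772.
([PCl₃])·(0.0270) / (0.0869) = 0.0772
[PCl₃] = 0.248 mol/L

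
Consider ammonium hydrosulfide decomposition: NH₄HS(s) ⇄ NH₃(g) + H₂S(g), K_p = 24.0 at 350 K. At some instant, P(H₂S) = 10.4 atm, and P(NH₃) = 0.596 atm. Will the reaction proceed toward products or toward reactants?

(NH₄HS is a pure solid — omitted from Q_p.)
Q_p = P(NH₃)·P(H₂S) = (0.596)·(10.4) = 6.20
Q_p = 6.20 < K_p = 24.0, so the forward reaction proceeds.

forward (toward products)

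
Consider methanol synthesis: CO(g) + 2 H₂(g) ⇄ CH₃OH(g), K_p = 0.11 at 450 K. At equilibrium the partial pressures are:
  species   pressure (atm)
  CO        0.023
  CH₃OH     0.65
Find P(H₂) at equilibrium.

P(H₂) = 16 atm

At equilibrium, K_p = P(CH₃OH) / (P(CO)·P(H₂)²) = 0.11.
(0.65) / ((0.023)·(P(H₂))²) = 0.11
P(H₂)² = 257 ⇒ P(H₂) = 16 atm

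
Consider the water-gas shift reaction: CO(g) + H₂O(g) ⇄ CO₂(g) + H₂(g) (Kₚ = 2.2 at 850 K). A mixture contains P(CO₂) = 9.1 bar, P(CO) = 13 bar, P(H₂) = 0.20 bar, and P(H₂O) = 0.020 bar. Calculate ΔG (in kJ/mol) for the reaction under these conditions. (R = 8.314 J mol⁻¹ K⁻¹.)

ΔG = 8.18 kJ/mol

Qₚ = P(CO₂)·P(H₂) / (P(CO)·P(H₂O)) = (9.1)·(0.20) / ((13)·(0.020)) = 7.00
ΔG = RT ln(Qₚ/Kₚ) = (8.314 J mol⁻¹ K⁻¹)(850 K) × ln(7.00/2.2)
   = (7.067 kJ/mol)(1.157) = 8.18 kJ/mol
ΔG > 0, so the forward reaction is non-spontaneous (proceeds in reverse).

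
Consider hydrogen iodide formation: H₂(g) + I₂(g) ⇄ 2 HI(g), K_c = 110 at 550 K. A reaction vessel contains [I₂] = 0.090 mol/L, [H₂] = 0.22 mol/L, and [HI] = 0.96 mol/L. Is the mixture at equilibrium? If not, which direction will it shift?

Q_c = [HI]² / ([H₂]·[I₂]) = (0.96)² / ((0.22)·(0.090)) = 47
Q_c = 47 < K_c = 110: net forward reaction.

no; Q < K, reaction proceeds forward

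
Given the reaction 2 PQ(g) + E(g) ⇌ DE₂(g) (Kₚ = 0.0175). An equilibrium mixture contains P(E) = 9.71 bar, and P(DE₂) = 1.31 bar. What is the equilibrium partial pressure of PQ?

P(PQ) = 2.78 bar

At equilibrium, Kₚ = P(DE₂) / (P(PQ)²·P(E)) = 0.0175.
(1.31) / ((P(PQ))²·(9.71)) = 0.0175
P(PQ)² = 7.71 ⇒ P(PQ) = 2.78 bar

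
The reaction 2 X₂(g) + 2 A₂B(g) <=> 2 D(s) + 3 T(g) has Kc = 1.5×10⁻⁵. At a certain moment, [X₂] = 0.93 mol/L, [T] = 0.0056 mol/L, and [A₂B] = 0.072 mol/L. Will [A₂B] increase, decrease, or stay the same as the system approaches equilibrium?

(D is a pure solid — omitted from Qc.)
Qc = [T]³ / ([X₂]²·[A₂B]²) = (0.0056)³ / ((0.93)²·(0.072)²) = 3.9×10⁻⁵
Qc = 3.9×10⁻⁵ > Kc = 1.5×10⁻⁵: net reverse reaction.
A₂B is a reactant, so it increases.

increase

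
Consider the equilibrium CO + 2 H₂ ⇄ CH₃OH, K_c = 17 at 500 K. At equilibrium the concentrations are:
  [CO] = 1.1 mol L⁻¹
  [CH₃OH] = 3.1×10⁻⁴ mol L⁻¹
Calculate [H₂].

At equilibrium, K_c = [CH₃OH] / ([CO]·[H₂]²) = 17.
(3.1×10⁻⁴) / ((1.1)·([H₂])²) = 17
[H₂]² = 1.66×10⁻⁵ ⇒ [H₂] = 0.0041 mol L⁻¹

[H₂] = 0.0041 mol L⁻¹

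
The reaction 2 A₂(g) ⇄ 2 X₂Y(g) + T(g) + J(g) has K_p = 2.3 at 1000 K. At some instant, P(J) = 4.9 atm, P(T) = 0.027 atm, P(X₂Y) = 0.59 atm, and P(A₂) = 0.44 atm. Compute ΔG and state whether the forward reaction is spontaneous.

Q_p = P(X₂Y)²·P(T)·P(J) / P(A₂)² = (0.59)²·(0.027)·(4.9) / (0.44)² = 0.238
ΔG = RT ln(Q_p/K_p) = (8.314 J mol⁻¹ K⁻¹)(1000 K) × ln(0.238/2.3)
   = (8.314 kJ/mol)(-2.268) = -18.9 kJ/mol
ΔG < 0, so the forward reaction is spontaneous (proceeds forward).

ΔG = -18.9 kJ/mol; the forward reaction is spontaneous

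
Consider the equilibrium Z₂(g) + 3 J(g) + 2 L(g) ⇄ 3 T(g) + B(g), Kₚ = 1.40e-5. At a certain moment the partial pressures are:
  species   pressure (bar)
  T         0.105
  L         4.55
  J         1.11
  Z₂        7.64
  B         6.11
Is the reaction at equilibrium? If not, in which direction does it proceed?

Qₚ = P(T)³·P(B) / (P(Z₂)·P(J)³·P(L)²) = (0.105)³·(6.11) / ((7.64)·(1.11)³·(4.55)²) = 3.27e-5
Qₚ = 3.27e-5 > Kₚ = 1.40e-5, so the reverse reaction proceeds.

reverse (toward reactants)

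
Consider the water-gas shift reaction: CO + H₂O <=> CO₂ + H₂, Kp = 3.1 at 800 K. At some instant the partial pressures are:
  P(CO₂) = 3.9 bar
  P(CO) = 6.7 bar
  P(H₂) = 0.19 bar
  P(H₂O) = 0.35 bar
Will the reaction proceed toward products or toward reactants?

Qp = P(CO₂)·P(H₂) / (P(CO)·P(H₂O)) = (3.9)·(0.19) / ((6.7)·(0.35)) = 0.32
Qp = 0.32 < Kp = 3.1, so the forward reaction proceeds.

forward (toward products)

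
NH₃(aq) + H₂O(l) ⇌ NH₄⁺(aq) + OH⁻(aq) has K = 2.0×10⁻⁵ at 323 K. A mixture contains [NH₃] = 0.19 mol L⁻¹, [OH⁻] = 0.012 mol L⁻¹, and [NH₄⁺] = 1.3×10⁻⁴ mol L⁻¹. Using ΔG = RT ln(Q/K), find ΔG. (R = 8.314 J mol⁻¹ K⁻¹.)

ΔG = -2.39 kJ/mol

(H₂O is a pure liquid — omitted from Q.)
Q = [NH₄⁺]·[OH⁻] / [NH₃] = (1.3×10⁻⁴)·(0.012) / (0.19) = 8.21×10⁻⁶
ΔG = RT ln(Q/K) = (8.314 J mol⁻¹ K⁻¹)(323 K) × ln(8.21×10⁻⁶/2.0×10⁻⁵)
   = (2.685 kJ/mol)(-0.8904) = -2.39 kJ/mol
ΔG < 0, so the forward reaction is spontaneous (proceeds forward).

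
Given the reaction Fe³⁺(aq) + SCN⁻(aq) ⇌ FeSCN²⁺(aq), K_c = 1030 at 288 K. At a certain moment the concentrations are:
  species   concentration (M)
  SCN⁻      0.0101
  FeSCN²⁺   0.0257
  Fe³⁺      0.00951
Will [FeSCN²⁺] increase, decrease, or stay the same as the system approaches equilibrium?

Q_c = [FeSCN²⁺] / ([Fe³⁺]·[SCN⁻]) = (0.0257) / ((0.00951)·(0.0101)) = 268
Q_c = 268 < K_c = 1030: net forward reaction.
FeSCN²⁺ is a product, so it increases.

increase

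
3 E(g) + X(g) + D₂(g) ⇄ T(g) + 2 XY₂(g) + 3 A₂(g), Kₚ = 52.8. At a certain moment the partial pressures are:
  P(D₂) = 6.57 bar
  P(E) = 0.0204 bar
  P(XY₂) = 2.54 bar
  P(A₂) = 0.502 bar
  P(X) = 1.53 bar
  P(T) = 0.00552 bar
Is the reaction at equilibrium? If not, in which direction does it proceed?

at equilibrium

Qₚ = P(T)·P(XY₂)²·P(A₂)³ / (P(E)³·P(X)·P(D₂)) = (0.00552)·(2.54)²·(0.502)³ / ((0.0204)³·(1.53)·(6.57)) = 52.8
Qₚ = 52.8 = Kₚ, so the system is already at equilibrium.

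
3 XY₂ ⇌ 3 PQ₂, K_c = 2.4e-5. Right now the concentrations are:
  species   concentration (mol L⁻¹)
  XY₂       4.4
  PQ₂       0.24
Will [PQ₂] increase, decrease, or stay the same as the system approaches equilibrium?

decrease

Q_c = [PQ₂]³ / [XY₂]³ = (0.24)³ / (4.4)³ = 1.6e-4
Q_c = 1.6e-4 > K_c = 2.4e-5: net reverse reaction.
PQ₂ is a product, so it decreases.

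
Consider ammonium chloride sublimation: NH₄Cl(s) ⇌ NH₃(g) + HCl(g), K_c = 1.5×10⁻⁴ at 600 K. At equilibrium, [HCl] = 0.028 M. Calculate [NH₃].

(NH₄Cl is a pure solid — omitted from K_c.)
At equilibrium, K_c = [NH₃]·[HCl] = 1.5×10⁻⁴.
([NH₃])·(0.028) = 1.5×10⁻⁴
[NH₃] = 0.00536 = 0.0054 M

[NH₃] = 0.0054 M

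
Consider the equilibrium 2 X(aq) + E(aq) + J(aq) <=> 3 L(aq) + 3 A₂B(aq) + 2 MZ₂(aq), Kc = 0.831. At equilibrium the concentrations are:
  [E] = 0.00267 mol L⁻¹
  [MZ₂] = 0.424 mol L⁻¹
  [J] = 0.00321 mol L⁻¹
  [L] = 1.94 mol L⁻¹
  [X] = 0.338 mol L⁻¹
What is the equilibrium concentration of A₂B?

At equilibrium, Kc = [L]³·[A₂B]³·[MZ₂]² / ([X]²·[E]·[J]) = 0.831.
(1.94)³·([A₂B])³·(0.424)² / ((0.338)²·(0.00267)·(0.00321)) = 0.831
[A₂B]³ = 6.20×10⁻⁷ ⇒ [A₂B] = 0.00853 mol L⁻¹

[A₂B] = 0.00853 mol L⁻¹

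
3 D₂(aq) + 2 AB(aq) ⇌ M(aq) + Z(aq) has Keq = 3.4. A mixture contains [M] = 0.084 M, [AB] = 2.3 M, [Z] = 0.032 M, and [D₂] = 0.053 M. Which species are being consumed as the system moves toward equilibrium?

Q = [M]·[Z] / ([D₂]³·[AB]²) = (0.084)·(0.032) / ((0.053)³·(2.3)²) = 3.4
Q = 3.4 = Keq; the system is at equilibrium.

none (at equilibrium)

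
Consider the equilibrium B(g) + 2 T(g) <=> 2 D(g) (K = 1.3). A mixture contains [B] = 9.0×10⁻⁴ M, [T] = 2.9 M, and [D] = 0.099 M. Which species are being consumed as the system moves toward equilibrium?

Q = [D]² / ([B]·[T]²) = (0.099)² / ((9.0×10⁻⁴)·(2.9)²) = 1.3
Q = 1.3 = K; the system is at equilibrium.

none (at equilibrium)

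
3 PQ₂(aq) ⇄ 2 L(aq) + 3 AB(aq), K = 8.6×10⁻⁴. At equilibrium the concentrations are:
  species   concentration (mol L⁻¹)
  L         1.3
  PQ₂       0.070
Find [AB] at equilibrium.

[AB] = 0.0056 mol L⁻¹

At equilibrium, K = [L]²·[AB]³ / [PQ₂]³ = 8.6×10⁻⁴.
(1.3)²·([AB])³ / (0.070)³ = 8.6×10⁻⁴
[AB]³ = 1.75×10⁻⁷ ⇒ [AB] = 0.0056 mol L⁻¹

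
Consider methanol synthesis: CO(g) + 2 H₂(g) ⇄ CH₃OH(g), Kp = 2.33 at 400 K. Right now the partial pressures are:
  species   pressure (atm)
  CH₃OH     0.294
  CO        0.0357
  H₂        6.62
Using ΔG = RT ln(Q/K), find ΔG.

Qp = P(CH₃OH) / (P(CO)·P(H₂)²) = (0.294) / ((0.0357)·(6.62)²) = 0.188
ΔG = RT ln(Qp/Kp) = (8.314 J mol⁻¹ K⁻¹)(400 K) × ln(0.188/2.33)
   = (3.326 kJ/mol)(-2.517) = -8.37 kJ/mol
ΔG < 0, so the forward reaction is spontaneous (proceeds forward).

ΔG = -8.37 kJ/mol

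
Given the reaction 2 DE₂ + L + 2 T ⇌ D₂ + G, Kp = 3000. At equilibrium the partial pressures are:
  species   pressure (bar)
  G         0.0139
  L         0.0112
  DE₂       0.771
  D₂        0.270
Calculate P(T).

At equilibrium, Kp = P(D₂)·P(G) / (P(DE₂)²·P(L)·P(T)²) = 3000.
(0.270)·(0.0139) / ((0.771)²·(0.0112)·(P(T))²) = 3000
P(T)² = 1.88e-4 ⇒ P(T) = 0.0137 bar

P(T) = 0.0137 bar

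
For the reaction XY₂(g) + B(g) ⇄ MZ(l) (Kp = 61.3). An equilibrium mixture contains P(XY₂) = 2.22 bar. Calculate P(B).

(MZ is a pure liquid — omitted from Kp.)
At equilibrium, Kp = 1 / (P(XY₂)·P(B)) = 61.3.
1 / ((2.22)·(P(B))) = 61.3
P(B) = 0.00735 bar

P(B) = 0.00735 bar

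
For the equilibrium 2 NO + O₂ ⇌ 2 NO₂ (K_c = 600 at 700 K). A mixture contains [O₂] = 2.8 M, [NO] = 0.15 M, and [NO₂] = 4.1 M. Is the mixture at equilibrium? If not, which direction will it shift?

Q_c = [NO₂]² / ([NO]²·[O₂]) = (4.1)² / ((0.15)²·(2.8)) = 270
Q_c = 270 < K_c = 600: net forward reaction.

no; Q < K, reaction proceeds forward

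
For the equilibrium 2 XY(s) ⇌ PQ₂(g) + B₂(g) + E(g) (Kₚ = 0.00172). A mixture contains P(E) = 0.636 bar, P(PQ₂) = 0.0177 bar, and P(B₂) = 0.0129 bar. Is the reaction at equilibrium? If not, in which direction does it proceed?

toward products

(XY is a pure solid — omitted from Qₚ.)
Qₚ = P(PQ₂)·P(B₂)·P(E) = (0.0177)·(0.0129)·(0.636) = 1.45e-4
Qₚ = 1.45e-4 < Kₚ = 0.00172, so the forward reaction proceeds.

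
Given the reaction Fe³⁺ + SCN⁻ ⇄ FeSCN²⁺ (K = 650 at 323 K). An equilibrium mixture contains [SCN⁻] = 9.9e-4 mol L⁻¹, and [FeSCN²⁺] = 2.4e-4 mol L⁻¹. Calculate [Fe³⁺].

At equilibrium, K = [FeSCN²⁺] / ([Fe³⁺]·[SCN⁻]) = 650.
(2.4e-4) / (([Fe³⁺])·(9.9e-4)) = 650
[Fe³⁺] = 3.73e-4 = 3.7e-4 mol L⁻¹

[Fe³⁺] = 3.7e-4 mol L⁻¹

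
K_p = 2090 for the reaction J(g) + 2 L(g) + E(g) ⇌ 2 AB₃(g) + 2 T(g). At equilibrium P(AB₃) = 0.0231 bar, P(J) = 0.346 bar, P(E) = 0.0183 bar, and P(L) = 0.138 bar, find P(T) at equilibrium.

P(T) = 21.7 bar

At equilibrium, K_p = P(AB₃)²·P(T)² / (P(J)·P(L)²·P(E)) = 2090.
(0.0231)²·(P(T))² / ((0.346)·(0.138)²·(0.0183)) = 2090
P(T)² = 472 ⇒ P(T) = 21.7 bar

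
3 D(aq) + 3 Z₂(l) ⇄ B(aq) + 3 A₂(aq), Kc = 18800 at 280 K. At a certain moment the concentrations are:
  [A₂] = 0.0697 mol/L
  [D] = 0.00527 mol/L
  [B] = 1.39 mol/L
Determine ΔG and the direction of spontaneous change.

ΔG = -4.11 kJ/mol; the forward reaction is spontaneous

(Z₂ is a pure liquid — omitted from Qc.)
Qc = [B]·[A₂]³ / [D]³ = (1.39)·(0.0697)³ / (0.00527)³ = 3220
ΔG = RT ln(Qc/Kc) = (8.314 J mol⁻¹ K⁻¹)(280 K) × ln(3220/18800)
   = (2.328 kJ/mol)(-1.764) = -4.11 kJ/mol
ΔG < 0, so the forward reaction is spontaneous (proceeds forward).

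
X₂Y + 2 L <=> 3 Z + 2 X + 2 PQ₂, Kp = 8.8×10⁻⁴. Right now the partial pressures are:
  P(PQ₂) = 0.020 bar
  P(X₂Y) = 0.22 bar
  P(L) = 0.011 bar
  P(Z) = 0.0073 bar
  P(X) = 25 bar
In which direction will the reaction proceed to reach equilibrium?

reverse (toward reactants)

Qp = P(Z)³·P(X)²·P(PQ₂)² / (P(X₂Y)·P(L)²) = (0.0073)³·(25)²·(0.020)² / ((0.22)·(0.011)²) = 0.0037
Qp = 0.0037 > Kp = 8.8×10⁻⁴, so the reverse reaction proceeds.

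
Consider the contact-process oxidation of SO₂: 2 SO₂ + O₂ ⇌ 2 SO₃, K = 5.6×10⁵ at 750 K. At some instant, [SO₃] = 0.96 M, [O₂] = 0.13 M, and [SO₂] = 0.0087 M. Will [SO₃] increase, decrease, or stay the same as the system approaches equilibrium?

Q = [SO₃]² / ([SO₂]²·[O₂]) = (0.96)² / ((0.0087)²·(0.13)) = 94000
Q = 94000 < K = 5.6×10⁵: net forward reaction.
SO₃ is a product, so it increases.

increase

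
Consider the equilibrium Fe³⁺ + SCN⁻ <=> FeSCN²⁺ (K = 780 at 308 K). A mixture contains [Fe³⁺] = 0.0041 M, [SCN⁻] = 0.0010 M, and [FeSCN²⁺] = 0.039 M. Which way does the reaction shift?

Q = [FeSCN²⁺] / ([Fe³⁺]·[SCN⁻]) = (0.039) / ((0.0041)·(0.0010)) = 9500
Q = 9500 > K = 780, so the reverse reaction proceeds.

to the left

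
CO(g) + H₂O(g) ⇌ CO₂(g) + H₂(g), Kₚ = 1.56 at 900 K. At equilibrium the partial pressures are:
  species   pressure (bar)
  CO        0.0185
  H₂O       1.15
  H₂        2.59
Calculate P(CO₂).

At equilibrium, Kₚ = P(CO₂)·P(H₂) / (P(CO)·P(H₂O)) = 1.56.
(P(CO₂))·(2.59) / ((0.0185)·(1.15)) = 1.56
P(CO₂) = 0.0128 bar

P(CO₂) = 0.0128 bar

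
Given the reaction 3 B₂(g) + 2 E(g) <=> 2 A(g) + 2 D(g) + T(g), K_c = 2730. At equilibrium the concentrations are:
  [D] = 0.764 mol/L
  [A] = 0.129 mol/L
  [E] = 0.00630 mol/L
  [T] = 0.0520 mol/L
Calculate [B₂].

At equilibrium, K_c = [A]²·[D]²·[T] / ([B₂]³·[E]²) = 2730.
(0.129)²·(0.764)²·(0.0520) / (([B₂])³·(0.00630)²) = 2730
[B₂]³ = 0.00466 ⇒ [B₂] = 0.167 mol/L

[B₂] = 0.167 mol/L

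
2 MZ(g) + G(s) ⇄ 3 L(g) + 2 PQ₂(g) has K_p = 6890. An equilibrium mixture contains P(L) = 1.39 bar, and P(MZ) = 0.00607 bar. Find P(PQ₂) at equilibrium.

P(PQ₂) = 0.307 bar

(G is a pure solid — omitted from K_p.)
At equilibrium, K_p = P(L)³·P(PQ₂)² / P(MZ)² = 6890.
(1.39)³·(P(PQ₂))² / (0.00607)² = 6890
P(PQ₂)² = 0.0945 ⇒ P(PQ₂) = 0.307 bar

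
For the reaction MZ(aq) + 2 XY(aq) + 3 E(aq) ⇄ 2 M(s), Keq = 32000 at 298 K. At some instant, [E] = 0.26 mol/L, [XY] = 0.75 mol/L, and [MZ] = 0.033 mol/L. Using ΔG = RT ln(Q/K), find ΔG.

ΔG = -5.81 kJ/mol

(M is a pure solid — omitted from Q.)
Q = 1 / ([MZ]·[XY]²·[E]³) = 1 / ((0.033)·(0.75)²·(0.26)³) = 3070
ΔG = RT ln(Q/Keq) = (8.314 J mol⁻¹ K⁻¹)(298 K) × ln(3070/32000)
   = (2.478 kJ/mol)(-2.344) = -5.81 kJ/mol
ΔG < 0, so the forward reaction is spontaneous (proceeds forward).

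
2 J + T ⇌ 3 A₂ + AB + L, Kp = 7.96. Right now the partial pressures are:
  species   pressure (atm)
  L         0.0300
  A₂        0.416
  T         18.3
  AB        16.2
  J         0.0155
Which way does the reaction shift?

neither direction; the system is at equilibrium

Qp = P(A₂)³·P(AB)·P(L) / (P(J)²·P(T)) = (0.416)³·(16.2)·(0.0300) / ((0.0155)²·(18.3)) = 7.96
Qp = 7.96 = Kp, so the system is already at equilibrium.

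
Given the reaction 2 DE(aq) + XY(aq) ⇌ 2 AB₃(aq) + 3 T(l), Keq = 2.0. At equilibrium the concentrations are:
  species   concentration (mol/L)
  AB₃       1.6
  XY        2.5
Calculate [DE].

(T is a pure liquid — omitted from Keq.)
At equilibrium, Keq = [AB₃]² / ([DE]²·[XY]) = 2.0.
(1.6)² / (([DE])²·(2.5)) = 2.0
[DE]² = 0.512 ⇒ [DE] = 0.72 mol/L

[DE] = 0.72 mol/L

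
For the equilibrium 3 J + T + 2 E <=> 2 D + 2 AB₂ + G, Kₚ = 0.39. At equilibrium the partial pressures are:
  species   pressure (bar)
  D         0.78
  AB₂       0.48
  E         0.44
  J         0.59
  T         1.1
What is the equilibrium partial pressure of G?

At equilibrium, Kₚ = P(D)²·P(AB₂)²·P(G) / (P(J)³·P(T)·P(E)²) = 0.39.
(0.78)²·(0.48)²·(P(G)) / ((0.59)³·(1.1)·(0.44)²) = 0.39
P(G) = 0.122 = 0.12 bar

P(G) = 0.12 bar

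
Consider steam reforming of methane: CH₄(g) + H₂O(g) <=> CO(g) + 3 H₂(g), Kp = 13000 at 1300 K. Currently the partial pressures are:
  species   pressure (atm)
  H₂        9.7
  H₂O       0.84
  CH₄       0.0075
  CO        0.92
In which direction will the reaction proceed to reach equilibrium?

reverse (toward reactants)

Qp = P(CO)·P(H₂)³ / (P(CH₄)·P(H₂O)) = (0.92)·(9.7)³ / ((0.0075)·(0.84)) = 1.3e5
Qp = 1.3e5 > Kp = 13000, so the reverse reaction proceeds.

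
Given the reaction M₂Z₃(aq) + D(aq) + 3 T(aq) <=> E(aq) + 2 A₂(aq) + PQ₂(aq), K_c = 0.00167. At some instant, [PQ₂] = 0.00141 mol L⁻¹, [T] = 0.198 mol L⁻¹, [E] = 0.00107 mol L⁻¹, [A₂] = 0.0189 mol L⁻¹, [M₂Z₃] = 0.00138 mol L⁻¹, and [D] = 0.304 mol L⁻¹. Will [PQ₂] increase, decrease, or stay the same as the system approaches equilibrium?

Q_c = [E]·[A₂]²·[PQ₂] / ([M₂Z₃]·[D]·[T]³) = (0.00107)·(0.0189)²·(0.00141) / ((0.00138)·(0.304)·(0.198)³) = 1.65×10⁻⁴
Q_c = 1.65×10⁻⁴ < K_c = 0.00167: net forward reaction.
PQ₂ is a product, so it increases.

increase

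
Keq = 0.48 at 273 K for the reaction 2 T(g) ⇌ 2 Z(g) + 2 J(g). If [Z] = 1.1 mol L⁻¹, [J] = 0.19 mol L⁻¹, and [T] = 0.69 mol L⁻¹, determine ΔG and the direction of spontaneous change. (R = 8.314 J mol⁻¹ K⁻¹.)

Q = [Z]²·[J]² / [T]² = (1.1)²·(0.19)² / (0.69)² = 0.0917
ΔG = RT ln(Q/Keq) = (8.314 J mol⁻¹ K⁻¹)(273 K) × ln(0.0917/0.48)
   = (2.270 kJ/mol)(-1.655) = -3.76 kJ/mol
ΔG < 0, so the forward reaction is spontaneous (proceeds forward).

ΔG = -3.76 kJ/mol; the forward reaction is spontaneous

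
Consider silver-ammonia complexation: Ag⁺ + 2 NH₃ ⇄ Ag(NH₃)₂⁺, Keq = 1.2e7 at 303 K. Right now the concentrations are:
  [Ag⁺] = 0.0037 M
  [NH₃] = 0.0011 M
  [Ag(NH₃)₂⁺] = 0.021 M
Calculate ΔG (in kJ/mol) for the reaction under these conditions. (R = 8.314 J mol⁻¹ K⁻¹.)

Q = [Ag(NH₃)₂⁺] / ([Ag⁺]·[NH₃]²) = (0.021) / ((0.0037)·(0.0011)²) = 4.69e6
ΔG = RT ln(Q/Keq) = (8.314 J mol⁻¹ K⁻¹)(303 K) × ln(4.69e6/1.2e7)
   = (2.519 kJ/mol)(-0.9395) = -2.37 kJ/mol
ΔG < 0, so the forward reaction is spontaneous (proceeds forward).

ΔG = -2.37 kJ/mol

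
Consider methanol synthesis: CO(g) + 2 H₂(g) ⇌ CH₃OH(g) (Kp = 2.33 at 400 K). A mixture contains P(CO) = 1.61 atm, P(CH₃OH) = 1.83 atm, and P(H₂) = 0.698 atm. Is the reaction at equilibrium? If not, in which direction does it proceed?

Qp = P(CH₃OH) / (P(CO)·P(H₂)²) = (1.83) / ((1.61)·(0.698)²) = 2.33
Qp = 2.33 = Kp, so the system is already at equilibrium.

at equilibrium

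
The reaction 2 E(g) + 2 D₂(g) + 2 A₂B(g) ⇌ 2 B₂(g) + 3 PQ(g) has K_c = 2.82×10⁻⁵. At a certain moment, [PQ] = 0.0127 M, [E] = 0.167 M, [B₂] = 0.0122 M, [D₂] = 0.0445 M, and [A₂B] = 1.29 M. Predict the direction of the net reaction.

forward (toward products)

Q_c = [B₂]²·[PQ]³ / ([E]²·[D₂]²·[A₂B]²) = (0.0122)²·(0.0127)³ / ((0.167)²·(0.0445)²·(1.29)²) = 3.32×10⁻⁶
Q_c = 3.32×10⁻⁶ < K_c = 2.82×10⁻⁵, so the forward reaction proceeds.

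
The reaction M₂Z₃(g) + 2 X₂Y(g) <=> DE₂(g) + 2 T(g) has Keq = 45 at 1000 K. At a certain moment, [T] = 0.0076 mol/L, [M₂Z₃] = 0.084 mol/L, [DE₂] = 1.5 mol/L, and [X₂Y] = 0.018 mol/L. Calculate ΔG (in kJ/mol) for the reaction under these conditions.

ΔG = -22.0 kJ/mol

Q = [DE₂]·[T]² / ([M₂Z₃]·[X₂Y]²) = (1.5)·(0.0076)² / ((0.084)·(0.018)²) = 3.18
ΔG = RT ln(Q/Keq) = (8.314 J mol⁻¹ K⁻¹)(1000 K) × ln(3.18/45)
   = (8.314 kJ/mol)(-2.650) = -22.0 kJ/mol
ΔG < 0, so the forward reaction is spontaneous (proceeds forward).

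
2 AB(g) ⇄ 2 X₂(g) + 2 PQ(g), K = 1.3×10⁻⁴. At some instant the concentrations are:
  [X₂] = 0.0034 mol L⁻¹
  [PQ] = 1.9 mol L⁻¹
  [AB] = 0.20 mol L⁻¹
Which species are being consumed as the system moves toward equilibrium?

Q = [X₂]²·[PQ]² / [AB]² = (0.0034)²·(1.9)² / (0.20)² = 0.0010
Q = 0.0010 > K = 1.3×10⁻⁴: net reverse reaction.

X₂, PQ (products)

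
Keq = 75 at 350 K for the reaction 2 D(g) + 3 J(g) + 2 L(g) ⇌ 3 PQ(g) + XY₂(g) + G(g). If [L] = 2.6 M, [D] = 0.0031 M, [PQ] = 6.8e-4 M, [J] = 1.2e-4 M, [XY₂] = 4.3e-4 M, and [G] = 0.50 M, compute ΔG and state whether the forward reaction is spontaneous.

ΔG = 6.06 kJ/mol; the forward reaction is non-spontaneous

Q = [PQ]³·[XY₂]·[G] / ([D]²·[J]³·[L]²) = (6.8e-4)³·(4.3e-4)·(0.50) / ((0.0031)²·(1.2e-4)³·(2.6)²) = 602
ΔG = RT ln(Q/Keq) = (8.314 J mol⁻¹ K⁻¹)(350 K) × ln(602/75)
   = (2.910 kJ/mol)(2.083) = 6.06 kJ/mol
ΔG > 0, so the forward reaction is non-spontaneous (proceeds in reverse).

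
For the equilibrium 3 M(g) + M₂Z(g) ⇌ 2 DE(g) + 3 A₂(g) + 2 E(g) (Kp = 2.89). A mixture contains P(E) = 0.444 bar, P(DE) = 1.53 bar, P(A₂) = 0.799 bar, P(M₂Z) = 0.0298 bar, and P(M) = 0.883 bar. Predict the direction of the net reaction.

reverse (toward reactants)

Qp = P(DE)²·P(A₂)³·P(E)² / (P(M)³·P(M₂Z)) = (1.53)²·(0.799)³·(0.444)² / ((0.883)³·(0.0298)) = 11.5
Qp = 11.5 > Kp = 2.89, so the reverse reaction proceeds.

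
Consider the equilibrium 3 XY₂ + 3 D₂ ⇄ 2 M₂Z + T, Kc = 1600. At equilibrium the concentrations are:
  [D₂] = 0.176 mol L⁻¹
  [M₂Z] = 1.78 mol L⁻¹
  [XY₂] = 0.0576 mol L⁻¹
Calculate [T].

At equilibrium, Kc = [M₂Z]²·[T] / ([XY₂]³·[D₂]³) = 1600.
(1.78)²·([T]) / ((0.0576)³·(0.176)³) = 1600
[T] = 5.26×10⁻⁴ mol L⁻¹

[T] = 5.26×10⁻⁴ mol L⁻¹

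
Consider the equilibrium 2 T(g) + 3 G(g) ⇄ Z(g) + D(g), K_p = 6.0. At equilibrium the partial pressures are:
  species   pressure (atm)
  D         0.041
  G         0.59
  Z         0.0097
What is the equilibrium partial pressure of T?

P(T) = 0.018 atm

At equilibrium, K_p = P(Z)·P(D) / (P(T)²·P(G)³) = 6.0.
(0.0097)·(0.041) / ((P(T))²·(0.59)³) = 6.0
P(T)² = 3.23e-4 ⇒ P(T) = 0.018 atm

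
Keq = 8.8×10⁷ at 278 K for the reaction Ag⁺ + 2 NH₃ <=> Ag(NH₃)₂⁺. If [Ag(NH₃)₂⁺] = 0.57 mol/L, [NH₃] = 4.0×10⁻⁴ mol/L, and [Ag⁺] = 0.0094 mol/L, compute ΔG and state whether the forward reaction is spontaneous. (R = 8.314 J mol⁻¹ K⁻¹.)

ΔG = 3.37 kJ/mol; the forward reaction is non-spontaneous

Q = [Ag(NH₃)₂⁺] / ([Ag⁺]·[NH₃]²) = (0.57) / ((0.0094)·(4.0×10⁻⁴)²) = 3.79×10⁸
ΔG = RT ln(Q/Keq) = (8.314 J mol⁻¹ K⁻¹)(278 K) × ln(3.79×10⁸/8.8×10⁷)
   = (2.311 kJ/mol)(1.460) = 3.37 kJ/mol
ΔG > 0, so the forward reaction is non-spontaneous (proceeds in reverse).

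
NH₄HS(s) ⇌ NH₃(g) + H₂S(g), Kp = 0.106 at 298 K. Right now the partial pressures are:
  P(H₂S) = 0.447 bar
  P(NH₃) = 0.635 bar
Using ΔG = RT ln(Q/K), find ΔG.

(NH₄HS is a pure solid — omitted from Qp.)
Qp = P(NH₃)·P(H₂S) = (0.635)·(0.447) = 0.284
ΔG = RT ln(Qp/Kp) = (8.314 J mol⁻¹ K⁻¹)(298 K) × ln(0.284/0.106)
   = (2.478 kJ/mol)(0.9855) = 2.44 kJ/mol
ΔG > 0, so the forward reaction is non-spontaneous (proceeds in reverse).

ΔG = 2.44 kJ/mol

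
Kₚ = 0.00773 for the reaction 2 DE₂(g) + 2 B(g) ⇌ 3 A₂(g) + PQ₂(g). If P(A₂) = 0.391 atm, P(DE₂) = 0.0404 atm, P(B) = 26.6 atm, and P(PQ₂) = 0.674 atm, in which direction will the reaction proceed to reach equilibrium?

in the reverse direction

Qₚ = P(A₂)³·P(PQ₂) / (P(DE₂)²·P(B)²) = (0.391)³·(0.674) / ((0.0404)²·(26.6)²) = 0.0349
Qₚ = 0.0349 > Kₚ = 0.00773, so the reverse reaction proceeds.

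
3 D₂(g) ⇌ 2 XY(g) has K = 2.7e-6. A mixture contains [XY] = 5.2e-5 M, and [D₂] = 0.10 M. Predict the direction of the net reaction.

Q = [XY]² / [D₂]³ = (5.2e-5)² / (0.10)³ = 2.7e-6
Q = 2.7e-6 = K, so the system is already at equilibrium.

neither direction; the system is at equilibrium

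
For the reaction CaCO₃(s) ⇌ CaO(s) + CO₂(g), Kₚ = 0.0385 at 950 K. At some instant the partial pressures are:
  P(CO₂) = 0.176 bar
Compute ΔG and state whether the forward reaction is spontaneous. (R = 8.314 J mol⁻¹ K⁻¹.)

(CaCO₃, CaO are pure solids — omitted from Qₚ.)
Qₚ = P(CO₂) = 0.176
ΔG = RT ln(Qₚ/Kₚ) = (8.314 J mol⁻¹ K⁻¹)(950 K) × ln(0.176/0.0385)
   = (7.898 kJ/mol)(1.520) = 12.0 kJ/mol
ΔG > 0, so the forward reaction is non-spontaneous (proceeds in reverse).

ΔG = 12.0 kJ/mol; the forward reaction is non-spontaneous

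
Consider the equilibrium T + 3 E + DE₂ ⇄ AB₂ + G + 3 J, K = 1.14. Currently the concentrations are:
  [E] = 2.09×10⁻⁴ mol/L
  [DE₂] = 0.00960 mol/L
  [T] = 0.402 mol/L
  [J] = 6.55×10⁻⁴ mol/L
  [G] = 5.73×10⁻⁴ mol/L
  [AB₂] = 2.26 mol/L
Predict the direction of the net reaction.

Q = [AB₂]·[G]·[J]³ / ([T]·[E]³·[DE₂]) = (2.26)·(5.73×10⁻⁴)·(6.55×10⁻⁴)³ / ((0.402)·(2.09×10⁻⁴)³·(0.00960)) = 10.3
Q = 10.3 > K = 1.14, so the reverse reaction proceeds.

in the reverse direction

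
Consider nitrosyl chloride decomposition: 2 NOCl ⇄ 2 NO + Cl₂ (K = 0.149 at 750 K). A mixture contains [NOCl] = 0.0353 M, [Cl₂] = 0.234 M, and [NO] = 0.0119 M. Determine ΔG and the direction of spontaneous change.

Q = [NO]²·[Cl₂] / [NOCl]² = (0.0119)²·(0.234) / (0.0353)² = 0.0266
ΔG = RT ln(Q/K) = (8.314 J mol⁻¹ K⁻¹)(750 K) × ln(0.0266/0.149)
   = (6.236 kJ/mol)(-1.723) = -10.7 kJ/mol
ΔG < 0, so the forward reaction is spontaneous (proceeds forward).

ΔG = -10.7 kJ/mol; the forward reaction is spontaneous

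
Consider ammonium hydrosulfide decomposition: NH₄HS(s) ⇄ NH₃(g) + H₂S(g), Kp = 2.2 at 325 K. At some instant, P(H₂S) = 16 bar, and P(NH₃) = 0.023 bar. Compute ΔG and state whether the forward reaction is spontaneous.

ΔG = -4.83 kJ/mol; the forward reaction is spontaneous

(NH₄HS is a pure solid — omitted from Qp.)
Qp = P(NH₃)·P(H₂S) = (0.023)·(16) = 0.368
ΔG = RT ln(Qp/Kp) = (8.314 J mol⁻¹ K⁻¹)(325 K) × ln(0.368/2.2)
   = (2.702 kJ/mol)(-1.788) = -4.83 kJ/mol
ΔG < 0, so the forward reaction is spontaneous (proceeds forward).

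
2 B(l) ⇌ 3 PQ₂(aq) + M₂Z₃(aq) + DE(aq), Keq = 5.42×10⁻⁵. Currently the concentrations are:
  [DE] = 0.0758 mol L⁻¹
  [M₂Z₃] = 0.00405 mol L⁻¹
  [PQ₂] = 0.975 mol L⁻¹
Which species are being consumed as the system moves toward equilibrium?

(B is a pure liquid — omitted from Q.)
Q = [PQ₂]³·[M₂Z₃]·[DE] = (0.975)³·(0.00405)·(0.0758) = 2.85×10⁻⁴
Q = 2.85×10⁻⁴ > Keq = 5.42×10⁻⁵: net reverse reaction.

PQ₂, M₂Z₃, DE (products)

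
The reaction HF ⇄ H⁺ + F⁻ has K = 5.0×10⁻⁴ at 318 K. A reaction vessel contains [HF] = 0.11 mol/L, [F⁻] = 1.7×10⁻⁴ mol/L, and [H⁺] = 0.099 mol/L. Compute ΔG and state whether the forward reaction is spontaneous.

Q = [H⁺]·[F⁻] / [HF] = (0.099)·(1.7×10⁻⁴) / (0.11) = 1.53×10⁻⁴
ΔG = RT ln(Q/K) = (8.314 J mol⁻¹ K⁻¹)(318 K) × ln(1.53×10⁻⁴/5.0×10⁻⁴)
   = (2.644 kJ/mol)(-1.184) = -3.13 kJ/mol
ΔG < 0, so the forward reaction is spontaneous (proceeds forward).

ΔG = -3.13 kJ/mol; the forward reaction is spontaneous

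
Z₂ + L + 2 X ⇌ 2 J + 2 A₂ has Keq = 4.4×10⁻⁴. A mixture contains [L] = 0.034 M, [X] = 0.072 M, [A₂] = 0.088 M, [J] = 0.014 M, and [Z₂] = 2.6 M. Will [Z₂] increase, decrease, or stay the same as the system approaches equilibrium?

Q = [J]²·[A₂]² / ([Z₂]·[L]·[X]²) = (0.014)²·(0.088)² / ((2.6)·(0.034)·(0.072)²) = 0.0033
Q = 0.0033 > Keq = 4.4×10⁻⁴: net reverse reaction.
Z₂ is a reactant, so it increases.

increase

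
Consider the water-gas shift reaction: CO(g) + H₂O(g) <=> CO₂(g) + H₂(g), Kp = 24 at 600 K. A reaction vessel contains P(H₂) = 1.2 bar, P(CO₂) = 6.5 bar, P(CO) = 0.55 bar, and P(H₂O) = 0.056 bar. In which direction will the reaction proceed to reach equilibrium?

Qp = P(CO₂)·P(H₂) / (P(CO)·P(H₂O)) = (6.5)·(1.2) / ((0.55)·(0.056)) = 250
Qp = 250 > Kp = 24, so the reverse reaction proceeds.

in the reverse direction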